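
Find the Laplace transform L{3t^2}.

L{3t^2} = 3 · L{t^2} = 3 · 2/s^3 = 6/s^3

Final answer: 6/s^3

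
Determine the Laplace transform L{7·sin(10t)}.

L{sin(ωt)} = ω/(s² + ω²), so L{sin(10t)} = 10/(s² + 100). Then L{7·sin(10t)} = 7·10/(s² + 100) = 70/(s² + 100)

Final answer: 70/(s² + 100)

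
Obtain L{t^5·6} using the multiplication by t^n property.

L{6} = 6/s. d^1/ds^1[1/s] = -1/s². d^2/ds^2[1/s] = 2/s^3. d^3/ds^3[1/s] = -6/s^4. d^4/ds^4[1/s] = 24/s^5. d^5/ds^5[1/s] = -120/s^6. So L{t^5} = (-1)^{5}·-120/s^6 = 120/s^6. Then L{t^5·6} = 6·120/s^6 = 720/s^6

Final answer: 720/s^6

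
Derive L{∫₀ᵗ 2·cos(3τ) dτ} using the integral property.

L{∫₀ᵗ f(τ)dτ} = F(s)/s with F(s) = 2s/(s² + 9), so the result is (2s/(s² + 9))/s = 2/(s² + 9)

Final answer: 2/(s² + 9)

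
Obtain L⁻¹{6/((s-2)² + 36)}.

Form: b/((s-a)² + b²) → e^(at)sin(bt). With a=2, b=6

Final answer: e^(2t)·sin(6t)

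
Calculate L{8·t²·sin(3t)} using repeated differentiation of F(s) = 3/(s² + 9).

F(s) = 3/(s² + 9). F'(s) = -6s/(s² + 9)². F''(s) = -6(9 - 3s²)/(s² + 9)³ = (18s² - 54)/(s² + 9)³. So L{t²·sin(3t)} = (-1)² F''(s) = (18s² - 54)/(s² + 9)³. Then L{8·t²·sin(3t)} = 8·(18s² - 54)/(s² + 9)³ = (144s² - 432)/(s² + 9)³

Final answer: (144s² - 432)/(s² + 9)³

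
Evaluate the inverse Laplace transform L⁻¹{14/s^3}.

L⁻¹{n!/s^(n+1)} = t^n with n=2. So L⁻¹{2/s^3} = t^2, and L⁻¹{14/s^3} = (14/2)·t^2 = 7·t^2

Final answer: 7·t^2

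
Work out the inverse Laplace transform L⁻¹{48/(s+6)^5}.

L⁻¹{n!/(s-a)^(n+1)} = t^n·e^(at) with n=4, a=-6. So L⁻¹{24/(s+6)^5} = t^4·e^(-6t), and L⁻¹{48/(s+6)^5} = (48/24)·t^4·e^(-6t) = 2·t^4·e^(-6t)

Final answer: 2·t^4·e^(-6t)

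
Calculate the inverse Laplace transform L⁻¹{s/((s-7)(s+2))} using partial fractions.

Using partial fractions, f(t) = (7e^(7t) + 2e^(-2t))/9

Final answer: (7e^(7t) + 2e^(-2t))/9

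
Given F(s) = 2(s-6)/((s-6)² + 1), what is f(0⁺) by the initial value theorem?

f(0⁺) = lim_{s→∞} sF(s) = lim_{s→∞} 2s(s-6)/((s-6)² + 1) = 2

Final answer: 2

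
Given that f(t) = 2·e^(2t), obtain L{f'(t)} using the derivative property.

f(0) = 2, F(s) = 2/(s-2). L{f'(t)} = s·F(s) - f(0) = 2s/(s-2) - 2 = (2s - 2(s-2))/(s-2) = 4/(s-2)

Final answer: 4/(s-2)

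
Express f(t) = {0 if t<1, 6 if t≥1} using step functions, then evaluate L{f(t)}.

f(t) = 6·u(t-1). L{u(t-1)} = e^(-s)/s, so L{f(t)} = 6·e^(-s)/s

Final answer: 6·e^(-s)/s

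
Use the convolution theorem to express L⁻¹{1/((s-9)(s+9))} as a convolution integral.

1/((s-9)(s+9)) = (1/(s-9))·(1/(s+9)) = L{e^(9t)}·L{e^(-9t)}. So f(t) = e^(9t)*e^(-9t) = ∫₀ᵗ e^(9τ)·e^(-9(t-τ)) dτ

Final answer: ∫₀ᵗ e^(9τ)·e^(-9(t-τ)) dτ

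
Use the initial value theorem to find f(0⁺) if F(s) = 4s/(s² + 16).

f(0⁺) = lim_{s→∞} s·4s/(s² + 16) = lim_{s→∞} 4s²/(s² + 16) = 4

Final answer: 4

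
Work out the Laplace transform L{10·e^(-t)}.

L{e^(at)} = 1/(s-a), so L{e^(-t)} = 1/(s+1). Then L{10·e^(-t)} = 10/(s+1)

Final answer: 10/(s+1)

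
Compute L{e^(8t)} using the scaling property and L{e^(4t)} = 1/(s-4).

Using L{f(at)} = (1/a)F(s/a) with a=2 and f(t) = e^(4t): L{e^(8t)} = (1/2) · 1/((s/2)-4) = (1/2) · 2/(s-8) = 1/(s-8)

Final answer: 1/(s-8)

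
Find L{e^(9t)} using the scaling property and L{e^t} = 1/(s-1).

Using L{f(at)} = (1/a)F(s/a) with a=9 and f(t) = e^t: L{e^(9t)} = (1/9) · 1/((s/9)-1) = (1/9) · 9/(s-9) = 1/(s-9)

Final answer: 1/(s-9)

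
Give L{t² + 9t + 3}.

L{t² + 9t + 3} = 2/s³ + 9/s² + 3/s = 2/s³ + 9/s² + 3/s

Final answer: 2/s³ + 9/s² + 3/s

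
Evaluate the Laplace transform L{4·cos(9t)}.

L{cos(ωt)} = s/(s² + ω²), so L{cos(9t)} = s/(s² + 81). Then L{4·cos(9t)} = 4·s/(s² + 81) = 4s/(s² + 81)

Final answer: 4s/(s² + 81)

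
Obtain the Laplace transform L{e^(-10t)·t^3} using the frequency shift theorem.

L{e^(at)·t^n} = n!/(s-a)^(n+1), so L{e^(-10t)·t^3} = 6/(s+10)^4

Final answer: 6/(s+10)^4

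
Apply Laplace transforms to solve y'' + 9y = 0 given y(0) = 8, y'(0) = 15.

L{y''} + 9L{y} = 0. s²Y - 8s - 15 + 9Y = 0. Y(s² + 9) = 8s + 15. Y = (8s + 15)/(s² + 9). Inverting: y(t) = 8cos(3t) + 5sin(3t)

Final answer: y(t) = 8cos(3t) + 5sin(3t)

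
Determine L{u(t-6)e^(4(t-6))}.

u(t-a)f(t-a) with f(t)=e^(4t). L{e^(4t)} = 1/(s-4). By time shift: e^(-6s)/(s-4)

Final answer: e^(-6s)/(s-4)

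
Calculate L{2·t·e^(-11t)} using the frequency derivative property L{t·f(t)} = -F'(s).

L{e^(-11t)} = 1/(s+11). By frequency derivative: L{t·e^(-11t)} = -d/ds[1/(s+11)] = -(-1)/(s+11)² = 1/(s+11)². Then L{2·t·e^(-11t)} = 2·1/(s+11)² = 2/(s+11)²

Final answer: 2/(s+11)²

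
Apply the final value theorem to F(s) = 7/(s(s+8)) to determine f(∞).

f(∞) = lim_{s→0} s·7/(s(s+8)) = lim_{s→0} 7/(s+8) = 7/8 = 7/8

Final answer: 7/8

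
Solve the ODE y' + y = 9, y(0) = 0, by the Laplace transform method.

sY + Y = 9/s. Y = 9/(s(s+1)). Partial fractions: Y = 9/s - 9/(s+1)

Final answer: y(t) = 9(1 - e^(-t))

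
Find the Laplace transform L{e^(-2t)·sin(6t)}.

L{e^(at)·sin(ωt)} = ω/((s-a)² + ω²), so L{e^(-2t)·sin(6t)} = 6/((s+2)² + 36)

Final answer: 6/((s+2)² + 36)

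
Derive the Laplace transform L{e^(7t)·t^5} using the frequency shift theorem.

L{e^(at)·t^n} = n!/(s-a)^(n+1), so L{e^(7t)·t^5} = 120/(s-7)^6

Final answer: 120/(s-7)^6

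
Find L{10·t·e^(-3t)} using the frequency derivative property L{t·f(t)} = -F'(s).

L{e^(-3t)} = 1/(s+3). By frequency derivative: L{t·e^(-3t)} = -d/ds[1/(s+3)] = -(-1)/(s+3)² = 1/(s+3)². Then L{10·t·e^(-3t)} = 10·1/(s+3)² = 10/(s+3)²

Final answer: 10/(s+3)²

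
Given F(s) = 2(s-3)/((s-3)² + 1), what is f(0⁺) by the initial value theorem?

f(0⁺) = lim_{s→∞} sF(s) = lim_{s→∞} 2s(s-3)/((s-3)² + 1) = 2

Final answer: 2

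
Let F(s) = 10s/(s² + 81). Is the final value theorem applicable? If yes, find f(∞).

The final value theorem requires all poles of sF(s) in the left half-plane. sF(s) = 10s²/(s² + 81) has poles at s = ±9i (imaginary axis). Theorem does NOT apply (oscillatory system).

Final answer: Not applicable (oscillatory)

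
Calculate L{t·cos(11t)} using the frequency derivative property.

L{cos(11t)} = s/(s² + 121). Derivative: d/ds[s/(s² + 121)] = [(s² + 121) - s·2s]/(s² + 121)² = (121 - s²)/(s² + 121)². So L{t·cos(11t)} = -F'(s) = (s² - 121)/(s² + 121)²

Final answer: (s² - 121)/(s² + 121)²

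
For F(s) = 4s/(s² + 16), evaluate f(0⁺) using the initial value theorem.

f(0⁺) = lim_{s→∞} s·4s/(s² + 16) = lim_{s→∞} 4s²/(s² + 16) = 4

Final answer: 4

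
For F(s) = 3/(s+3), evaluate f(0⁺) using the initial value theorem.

f(0⁺) = lim_{s→∞} s·3/(s+3) = lim_{s→∞} 3s/(s+3) = 3

Final answer: 3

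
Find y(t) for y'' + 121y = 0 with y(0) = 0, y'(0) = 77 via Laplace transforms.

L{y''} + 121L{y} = 0. s²Y - 0 - 77 + 121Y = 0. Y(s² + 121) = 77. Y = (77)/(s² + 121). Inverting: y(t) = 7sin(11t)

Final answer: y(t) = 7sin(11t)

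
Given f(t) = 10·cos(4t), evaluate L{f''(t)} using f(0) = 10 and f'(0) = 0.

F(s) = 10s/(s² + 16). L{f''(t)} = s²F(s) - sf(0) - f'(0) = 10s³/(s² + 16) - 10s = (10s³ - 10s(s² + 16))/(s² + 16) = -160s/(s² + 16)

Final answer: -160s/(s² + 16)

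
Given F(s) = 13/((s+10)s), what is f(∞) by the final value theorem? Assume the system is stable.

f(∞) = lim_{s→0} sF(s) = lim_{s→0} 13/(s+10) = 13/10

Final answer: 13/10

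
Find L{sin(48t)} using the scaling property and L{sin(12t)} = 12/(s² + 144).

Using L{f(at)} = (1/a)F(s/a) with a=4: L{sin(48t)} = (1/4) · 12/((s/4)² + 144) = (1/4) · 12·16/(s² + 2304) = 48/(s² + 2304)

Final answer: 48/(s² + 2304)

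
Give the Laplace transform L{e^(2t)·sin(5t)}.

L{e^(at)·sin(ωt)} = ω/((s-a)² + ω²), so L{e^(2t)·sin(5t)} = 5/((s-2)² + 25)

Final answer: 5/((s-2)² + 25)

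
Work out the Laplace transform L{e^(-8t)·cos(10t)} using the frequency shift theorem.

Frequency shift: L{e^(at)f(t)} = F(s-a). L{e^(-8t)·cos(10t)} = (s+8)/((s+8)² + 100)

Final answer: (s+8)/((s+8)² + 100)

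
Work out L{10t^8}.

L{t^n} = n!/s^(n+1). So L{10t^8} = 10·8!/s^9 = 403200/s^9

Final answer: 403200/s^9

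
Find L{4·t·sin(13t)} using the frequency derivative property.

L{sin(13t)} = 13/(s² + 169). By L{t·f(t)} = -F'(s): -d/ds[13/(s² + 169)] = -(13)·(-2s)/(s² + 169)² = 26s/(s² + 169)². Then L{4·t·sin(13t)} = 4·26s/(s² + 169)² = 104s/(s² + 169)²

Final answer: 104s/(s² + 169)²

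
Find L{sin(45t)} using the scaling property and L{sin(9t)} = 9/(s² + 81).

Using L{f(at)} = (1/a)F(s/a) with a=5: L{sin(45t)} = (1/5) · 9/((s/5)² + 81) = (1/5) · 9·25/(s² + 2025) = 45/(s² + 2025)

Final answer: 45/(s² + 2025)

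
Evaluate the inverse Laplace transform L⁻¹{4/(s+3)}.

L⁻¹{1/(s-a)} = e^(at), so L⁻¹{1/(s+3)} = e^(-3t), and L⁻¹{4/(s+3)} = 4·e^(-3t)

Final answer: 4·e^(-3t)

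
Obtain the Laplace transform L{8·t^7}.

L{t^n} = n!/s^(n+1), so L{t^7} = 5040/s^8. Then L{8·t^7} = 8·5040/s^8 = 40320/s^8

Final answer: 40320/s^8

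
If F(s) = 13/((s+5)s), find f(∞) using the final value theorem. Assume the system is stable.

f(∞) = lim_{s→0} sF(s) = lim_{s→0} 13/(s+5) = 13/5

Final answer: 13/5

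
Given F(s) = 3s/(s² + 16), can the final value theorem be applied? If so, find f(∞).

The final value theorem requires all poles of sF(s) in the left half-plane. sF(s) = 3s²/(s² + 16) has poles at s = ±4i (imaginary axis). Theorem does NOT apply (oscillatory system).

Final answer: Not applicable (oscillatory)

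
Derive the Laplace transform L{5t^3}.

L{5t^3} = 5 · L{t^3} = 5 · 6/s^4 = 30/s^4

Final answer: 30/s^4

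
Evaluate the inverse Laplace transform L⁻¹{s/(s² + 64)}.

L⁻¹{s/(s² + 64)} = cos(8t)

Final answer: cos(8t)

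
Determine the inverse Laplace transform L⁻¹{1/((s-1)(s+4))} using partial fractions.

Decompose: A/(s-1) + B/(s+4). A = 1/5, B = -1/5. f(t) = (e^t - e^(-4t))/5

Final answer: (e^t - e^(-4t))/5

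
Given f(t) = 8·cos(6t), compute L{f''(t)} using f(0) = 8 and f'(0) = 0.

F(s) = 8s/(s² + 36). L{f''(t)} = s²F(s) - sf(0) - f'(0) = 8s³/(s² + 36) - 8s = (8s³ - 8s(s² + 36))/(s² + 36) = -288s/(s² + 36)

Final answer: -288s/(s² + 36)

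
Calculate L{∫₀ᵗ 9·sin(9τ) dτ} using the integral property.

L{∫₀ᵗ f(τ)dτ} = F(s)/s with F(s) = 81/(s² + 81), so the result is (81/(s² + 81))/s = 81/(s(s² + 81))

Final answer: 81/(s(s² + 81))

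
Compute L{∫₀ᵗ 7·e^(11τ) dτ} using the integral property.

L{∫₀ᵗ f(τ)dτ} = F(s)/s with F(s) = 7/(s-11), so L{∫₀ᵗ 7·e^(11τ) dτ} = 7/(s(s-11))

Final answer: 7/(s(s-11))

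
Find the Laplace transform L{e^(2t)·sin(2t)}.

L{e^(at)·sin(ωt)} = ω/((s-a)² + ω²), so L{e^(2t)·sin(2t)} = 2/((s-2)² + 4)

Final answer: 2/((s-2)² + 4)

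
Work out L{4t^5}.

L{t^n} = n!/s^(n+1). So L{4t^5} = 4·5!/s^6 = 480/s^6

Final answer: 480/s^6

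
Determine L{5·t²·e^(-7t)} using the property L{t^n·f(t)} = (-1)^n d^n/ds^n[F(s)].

L{e^(-7t)} = 1/(s+7). d/ds[1/(s+7)] = -1/(s+7)². d²/ds²[1/(s+7)] = 2/(s+7)³. So L{t²·e^(-7t)} = (-1)² · 2/(s+7)³ = 2/(s+7)³. Then L{5·t²·e^(-7t)} = 5·2/(s+7)³ = 10/(s+7)³

Final answer: 10/(s+7)³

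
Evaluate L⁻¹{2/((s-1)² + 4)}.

Form: b/((s-a)² + b²) → e^(at)sin(bt). With a=1, b=2

Final answer: e^t·sin(2t)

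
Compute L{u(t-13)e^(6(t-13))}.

u(t-a)f(t-a) with f(t)=e^(6t). L{e^(6t)} = 1/(s-6). By time shift: e^(-13s)/(s-6)

Final answer: e^(-13s)/(s-6)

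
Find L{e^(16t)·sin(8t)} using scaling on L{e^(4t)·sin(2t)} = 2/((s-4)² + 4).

Scaling with a=4: L{e^(16t)·sin(8t)} = (1/4) · 2/((s/4-4)² + 4). Simplifying: 8/((s-16)² + 64)

Final answer: 8/((s-16)² + 64)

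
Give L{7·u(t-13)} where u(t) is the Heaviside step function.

L{u(t-a)} = e^(-as)/s. Here a=13, so L{u(t-13)} = e^(-13s)/s, and L{7·u(t-13)} = 7·e^(-13s)/s

Final answer: 7·e^(-13s)/s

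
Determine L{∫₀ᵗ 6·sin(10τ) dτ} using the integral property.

L{∫₀ᵗ f(τ)dτ} = F(s)/s with F(s) = 60/(s² + 100), so the result is (60/(s² + 100))/s = 60/(s(s² + 100))

Final answer: 60/(s(s² + 100))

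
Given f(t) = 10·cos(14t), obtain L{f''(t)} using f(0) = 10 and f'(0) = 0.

F(s) = 10s/(s² + 196). L{f''(t)} = s²F(s) - sf(0) - f'(0) = 10s³/(s² + 196) - 10s = (10s³ - 10s(s² + 196))/(s² + 196) = -1960s/(s² + 196)

Final answer: -1960s/(s² + 196)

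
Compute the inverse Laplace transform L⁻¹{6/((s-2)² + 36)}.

Using frequency shift, L⁻¹{6/((s-2)² + 36)} = e^(2t)·sin(6t)

Final answer: e^(2t)·sin(6t)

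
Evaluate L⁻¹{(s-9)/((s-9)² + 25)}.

Using frequency shift: L⁻¹{(s-a)/((s-a)² + b²)} = e^(at)cos(bt). Here a=9, b=5

Final answer: e^(9t)·cos(5t)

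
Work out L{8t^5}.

L{t^n} = n!/s^(n+1). So L{8t^5} = 8·5!/s^6 = 960/s^6

Final answer: 960/s^6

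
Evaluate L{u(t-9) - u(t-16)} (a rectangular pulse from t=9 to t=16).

L{u(t-a)} = e^(-as)/s. L{u(t-9) - u(t-16)} = (e^(-9s) - e^(-16s))/s

Final answer: (e^(-9s) - e^(-16s))/s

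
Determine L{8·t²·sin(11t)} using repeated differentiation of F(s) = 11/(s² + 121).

F(s) = 11/(s² + 121). F'(s) = -22s/(s² + 121)². F''(s) = -22(121 - 3s²)/(s² + 121)³ = (66s² - 2662)/(s² + 121)³. So L{t²·sin(11t)} = (-1)² F''(s) = (66s² - 2662)/(s² + 121)³. Then L{8·t²·sin(11t)} = 8·(66s² - 2662)/(s² + 121)³ = (528s² - 21296)/(s² + 121)³

Final answer: (528s² - 21296)/(s² + 121)³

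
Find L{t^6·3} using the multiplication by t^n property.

L{3} = 3/s. d^1/ds^1[1/s] = -1/s². d^2/ds^2[1/s] = 2/s^3. d^3/ds^3[1/s] = -6/s^4. d^4/ds^4[1/s] = 24/s^5. d^5/ds^5[1/s] = -120/s^6. d^6/ds^6[1/s] = 720/s^7. So L{t^6} = (-1)^{6}·720/s^7 = 720/s^7. Then L{t^6·3} = 3·720/s^7 = 2160/s^7

Final answer: 2160/s^7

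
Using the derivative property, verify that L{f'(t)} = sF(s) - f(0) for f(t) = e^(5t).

f'(t) = 5e^(5t). Direct: L{f'(t)} = 5/(s-5). Property: s·1/(s-5) - 1 = (s - (s-5))/(s-5) = 5/(s-5). ✓

Final answer: 5/(s-5)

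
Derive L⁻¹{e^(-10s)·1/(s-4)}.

L⁻¹{1/(s-4)} = e^(4t). By the time shift theorem, L⁻¹{e^(-as)F(s)} = u(t-a)f(t-a) with a=10, so L⁻¹{e^(-10s)·1/(s-4)} = u(t-10)·e^(4(t-10))

Final answer: u(t-10)·e^(4(t-10))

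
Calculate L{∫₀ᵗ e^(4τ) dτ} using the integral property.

L{∫₀ᵗ f(τ)dτ} = F(s)/s with F(s) = 1/(s-4), so L{∫₀ᵗ e^(4τ) dτ} = 1/(s(s-4))

Final answer: 1/(s(s-4))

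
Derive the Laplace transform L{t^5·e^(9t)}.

L{t^n·e^(at)} = n!/(s-a)^(n+1), so L{t^5·e^(9t)} = 120/(s-9)^6

Final answer: 120/(s-9)^6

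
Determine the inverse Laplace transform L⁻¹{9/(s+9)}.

L⁻¹{1/(s-a)} = e^(at), so L⁻¹{1/(s+9)} = e^(-9t), and L⁻¹{9/(s+9)} = 9·e^(-9t)

Final answer: 9·e^(-9t)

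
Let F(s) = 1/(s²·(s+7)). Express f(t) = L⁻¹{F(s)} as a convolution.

1/(s²·(s+7)) = (1/s^2)·(1/(s+7)) = L{t}·L{e^(-7t)}. So f(t) = t*e^(-7t) = ∫₀ᵗ τ·e^(-7(t-τ)) dτ

Final answer: ∫₀ᵗ τ·e^(-7(t-τ)) dτ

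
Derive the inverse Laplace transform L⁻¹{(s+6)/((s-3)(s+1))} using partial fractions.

Using partial fractions, f(t) = (9e^(3t) - 5e^(-t))/4

Final answer: (9e^(3t) - 5e^(-t))/4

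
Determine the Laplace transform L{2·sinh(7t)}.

L{sinh(ωt)} = ω/(s² - ω²), so L{sinh(7t)} = 7/(s² - 49). Then L{2·sinh(7t)} = 2·7/(s² - 49) = 14/(s² - 49)

Final answer: 14/(s² - 49)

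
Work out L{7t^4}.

L{t^n} = n!/s^(n+1). So L{7t^4} = 7·4!/s^5 = 168/s^5

Final answer: 168/s^5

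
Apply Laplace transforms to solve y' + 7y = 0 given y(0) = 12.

L{y'} + 7L{y} = 0. sY - 12 + 7Y = 0. Y(s+7) = 12. Y = 12/(s+7)

Final answer: y(t) = 12e^(-7t)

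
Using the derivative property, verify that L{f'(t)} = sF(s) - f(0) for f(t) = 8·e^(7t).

f'(t) = 56e^(7t). Direct: L{f'(t)} = 56/(s-7). Property: s·8/(s-7) - 8 = (8s - 8(s-7))/(s-7) = 56/(s-7). ✓

Final answer: 56/(s-7)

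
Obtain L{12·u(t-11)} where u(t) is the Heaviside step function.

L{u(t-a)} = e^(-as)/s. Here a=11, so L{u(t-11)} = e^(-11s)/s, and L{12·u(t-11)} = 12·e^(-11s)/s

Final answer: 12·e^(-11s)/s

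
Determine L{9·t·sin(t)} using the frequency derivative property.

L{sin(t)} = 1/(s² + 1). By L{t·f(t)} = -F'(s): -d/ds[1/(s² + 1)] = -(1)·(-2s)/(s² + 1)² = 2s/(s² + 1)². Then L{9·t·sin(t)} = 9·2s/(s² + 1)² = 18s/(s² + 1)²

Final answer: 18s/(s² + 1)²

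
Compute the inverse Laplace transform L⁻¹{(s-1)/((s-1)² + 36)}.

Using frequency shift, L⁻¹{(s-1)/((s-1)² + 36)} = e^t·cos(6t)

Final answer: e^t·cos(6t)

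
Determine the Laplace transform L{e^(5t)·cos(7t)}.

L{e^(at)·cos(ωt)} = (s-a)/((s-a)² + ω²), so L{e^(5t)·cos(7t)} = (s-5)/((s-5)² + 49)

Final answer: (s-5)/((s-5)² + 49)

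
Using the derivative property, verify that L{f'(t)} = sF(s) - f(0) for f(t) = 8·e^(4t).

f'(t) = 32e^(4t). Direct: L{f'(t)} = 32/(s-4). Property: s·8/(s-4) - 8 = (8s - 8(s-4))/(s-4) = 32/(s-4). ✓

Final answer: 32/(s-4)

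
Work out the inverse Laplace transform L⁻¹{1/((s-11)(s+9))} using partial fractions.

Decompose: A/(s-11) + B/(s+9). A = 1/20, B = -1/20. f(t) = (e^(11t) - e^(-9t))/20

Final answer: (e^(11t) - e^(-9t))/20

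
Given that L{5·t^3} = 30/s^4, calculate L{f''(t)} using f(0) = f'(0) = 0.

L{f''(t)} = s²F(s) - sf(0) - f'(0) = s²·30/s^4 - 0 - 0 = 30/s^2

Final answer: 30/s^2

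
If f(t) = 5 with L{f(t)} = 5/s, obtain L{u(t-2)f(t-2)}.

Time shift theorem: L{u(t-a)f(t-a)} = e^(-as)F(s). Here a=2, F(s) = 5/s, so L{u(t-2)f(t-2)} = e^(-2s)·5/s

Final answer: e^(-2s)·5/s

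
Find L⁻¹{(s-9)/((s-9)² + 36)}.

Using frequency shift: L⁻¹{(s-a)/((s-a)² + b²)} = e^(at)cos(bt). Here a=9, b=6

Final answer: e^(9t)·cos(6t)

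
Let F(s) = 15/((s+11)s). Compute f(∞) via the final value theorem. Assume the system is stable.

f(∞) = lim_{s→0} sF(s) = lim_{s→0} 15/(s+11) = 15/11

Final answer: 15/11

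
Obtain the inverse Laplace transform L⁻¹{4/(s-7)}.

L⁻¹{1/(s-a)} = e^(at), so L⁻¹{1/(s-7)} = e^(7t), and L⁻¹{4/(s-7)} = 4·e^(7t)

Final answer: 4·e^(7t)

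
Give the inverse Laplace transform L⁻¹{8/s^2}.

L⁻¹{n!/s^(n+1)} = t^n with n=1. So L⁻¹{1/s^2} = t, and L⁻¹{8/s^2} = (8/1)·t = 8·t

Final answer: 8·t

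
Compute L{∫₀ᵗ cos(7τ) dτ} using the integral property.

L{∫₀ᵗ f(τ)dτ} = F(s)/s with F(s) = s/(s² + 49), so the result is (s/(s² + 49))/s = 1/(s² + 49)

Final answer: 1/(s² + 49)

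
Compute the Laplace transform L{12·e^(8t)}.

L{e^(at)} = 1/(s-a), so L{e^(8t)} = 1/(s-8). Then L{12·e^(8t)} = 12/(s-8)

Final answer: 12/(s-8)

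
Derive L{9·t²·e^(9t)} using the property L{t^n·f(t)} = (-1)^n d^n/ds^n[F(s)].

L{e^(9t)} = 1/(s-9). d/ds[1/(s-9)] = -1/(s-9)². d²/ds²[1/(s-9)] = 2/(s-9)³. So L{t²·e^(9t)} = (-1)² · 2/(s-9)³ = 2/(s-9)³. Then L{9·t²·e^(9t)} = 9·2/(s-9)³ = 18/(s-9)³

Final answer: 18/(s-9)³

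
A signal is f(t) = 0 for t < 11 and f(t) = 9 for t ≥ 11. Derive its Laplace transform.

f(t) = 9·u(t-11). L{u(t-11)} = e^(-11s)/s, so L{f(t)} = 9·e^(-11s)/s

Final answer: 9·e^(-11s)/s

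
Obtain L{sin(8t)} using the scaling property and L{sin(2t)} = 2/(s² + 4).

Using L{f(at)} = (1/a)F(s/a) with a=4: L{sin(8t)} = (1/4) · 2/((s/4)² + 4) = (1/4) · 2·16/(s² + 64) = 8/(s² + 64)

Final answer: 8/(s² + 64)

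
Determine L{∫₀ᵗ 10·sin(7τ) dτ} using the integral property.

L{∫₀ᵗ f(τ)dτ} = F(s)/s with F(s) = 70/(s² + 49), so the result is (70/(s² + 49))/s = 70/(s(s² + 49))

Final answer: 70/(s(s² + 49))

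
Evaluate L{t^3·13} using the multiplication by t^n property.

L{13} = 13/s. d^1/ds^1[1/s] = -1/s². d^2/ds^2[1/s] = 2/s^3. d^3/ds^3[1/s] = -6/s^4. So L{t^3} = (-1)^{3}·-6/s^4 = 6/s^4. Then L{t^3·13} = 13·6/s^4 = 78/s^4

Final answer: 78/s^4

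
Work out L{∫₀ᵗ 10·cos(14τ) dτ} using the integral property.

L{∫₀ᵗ f(τ)dτ} = F(s)/s with F(s) = 10s/(s² + 196), so the result is (10s/(s² + 196))/s = 10/(s² + 196)

Final answer: 10/(s² + 196)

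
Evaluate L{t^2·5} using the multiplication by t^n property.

L{5} = 5/s. d^1/ds^1[1/s] = -1/s². d^2/ds^2[1/s] = 2/s^3. So L{t^2} = (-1)^{2}·2/s^3 = 2/s^3. Then L{t^2·5} = 5·2/s^3 = 10/s^3

Final answer: 10/s^3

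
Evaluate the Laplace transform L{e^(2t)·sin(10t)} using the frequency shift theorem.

Frequency shift: L{e^(at)f(t)} = F(s-a). L{e^(2t)·sin(10t)} = 10/((s-2)² + 100)

Final answer: 10/((s-2)² + 100)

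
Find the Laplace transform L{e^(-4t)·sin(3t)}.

L{e^(at)·sin(ωt)} = ω/((s-a)² + ω²), so L{e^(-4t)·sin(3t)} = 3/((s+4)² + 9)

Final answer: 3/((s+4)² + 9)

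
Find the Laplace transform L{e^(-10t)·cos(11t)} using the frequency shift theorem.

Frequency shift: L{e^(at)f(t)} = F(s-a). L{e^(-10t)·cos(11t)} = (s+10)/((s+10)² + 121)

Final answer: (s+10)/((s+10)² + 121)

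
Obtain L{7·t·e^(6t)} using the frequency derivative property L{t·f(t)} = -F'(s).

L{e^(6t)} = 1/(s-6). By frequency derivative: L{t·e^(6t)} = -d/ds[1/(s-6)] = -(-1)/(s-6)² = 1/(s-6)². Then L{7·t·e^(6t)} = 7·1/(s-6)² = 7/(s-6)²

Final answer: 7/(s-6)²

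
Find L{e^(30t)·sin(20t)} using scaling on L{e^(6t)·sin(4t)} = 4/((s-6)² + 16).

Scaling with a=5: L{e^(30t)·sin(20t)} = (1/5) · 4/((s/5-6)² + 16). Simplifying: 20/((s-30)² + 400)

Final answer: 20/((s-30)² + 400)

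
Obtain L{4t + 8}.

L{4t + 8} = 4·L{t} + 8·L{1} = 4/s² + 8/s

Final answer: 4/s² + 8/s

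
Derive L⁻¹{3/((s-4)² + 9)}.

Form: b/((s-a)² + b²) → e^(at)sin(bt). With a=4, b=3

Final answer: e^(4t)·sin(3t)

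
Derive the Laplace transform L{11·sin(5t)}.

L{sin(ωt)} = ω/(s² + ω²), so L{sin(5t)} = 5/(s² + 25). Then L{11·sin(5t)} = 11·5/(s² + 25) = 55/(s² + 25)

Final answer: 55/(s² + 25)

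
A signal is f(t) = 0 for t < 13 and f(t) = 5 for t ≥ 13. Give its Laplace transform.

f(t) = 5·u(t-13). L{u(t-13)} = e^(-13s)/s, so L{f(t)} = 5·e^(-13s)/s

Final answer: 5·e^(-13s)/s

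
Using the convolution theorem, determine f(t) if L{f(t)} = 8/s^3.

8/s^3 = (8/s)·(1/s^2) = L{8}·L{t}. By convolution, f(t) = 8*t = ∫₀ᵗ 8·τ dτ = 8·t²/2

Final answer: 8·t²/2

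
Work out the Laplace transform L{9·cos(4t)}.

L{cos(ωt)} = s/(s² + ω²), so L{cos(4t)} = s/(s² + 16). Then L{9·cos(4t)} = 9·s/(s² + 16) = 9s/(s² + 16)

Final answer: 9s/(s² + 16)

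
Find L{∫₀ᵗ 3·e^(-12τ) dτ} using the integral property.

L{∫₀ᵗ f(τ)dτ} = F(s)/s with F(s) = 3/(s+12), so L{∫₀ᵗ 3·e^(-12τ) dτ} = 3/(s(s+12))

Final answer: 3/(s(s+12))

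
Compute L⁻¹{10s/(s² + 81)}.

This is the form c·s/(s² + a²) with a = 9, c = 10. L⁻¹ = 10·cos(9t)

Final answer: 10·cos(9t)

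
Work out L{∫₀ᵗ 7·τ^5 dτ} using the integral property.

L{∫₀ᵗ f(τ)dτ} = F(s)/s with f(t) = 7t^5. F(s) = 840/s^6, so L{∫₀ᵗ 7·τ^5 dτ} = (840/s^6)/s = 840/s^7. (Check: ∫₀ᵗ 7·τ^5 dτ = 7t^6/6.)

Final answer: 840/s^7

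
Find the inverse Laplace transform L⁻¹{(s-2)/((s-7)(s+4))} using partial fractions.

Using partial fractions, f(t) = (5e^(7t) + 6e^(-4t))/11

Final answer: (5e^(7t) + 6e^(-4t))/11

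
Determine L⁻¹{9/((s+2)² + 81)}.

Form: b/((s-a)² + b²) → e^(at)sin(bt). With a=-2, b=9

Final answer: e^(-2t)·sin(9t)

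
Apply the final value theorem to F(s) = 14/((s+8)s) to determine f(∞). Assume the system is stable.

f(∞) = lim_{s→0} sF(s) = lim_{s→0} 14/(s+8) = 7/4

Final answer: 7/4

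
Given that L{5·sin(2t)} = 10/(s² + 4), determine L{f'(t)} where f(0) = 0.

L{f'(t)} = s·F(s) - f(0) = s·10/(s² + 4) - 0 = 10s/(s² + 4)

Final answer: 10s/(s² + 4)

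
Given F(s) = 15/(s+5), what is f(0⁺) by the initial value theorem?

f(0⁺) = lim_{s→∞} s·15/(s+5) = lim_{s→∞} 15s/(s+5) = 15

Final answer: 15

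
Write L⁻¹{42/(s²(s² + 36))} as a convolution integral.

42/(s²(s² + 36)) = (1/s²)·(42/(s² + 36)) = L{t}·L{7·sin(6t)}. So f(t) = t*(7·sin(6t)) = ∫₀ᵗ 7τ·sin(6(t-τ)) dτ

Final answer: ∫₀ᵗ 7τ·sin(6(t-τ)) dτ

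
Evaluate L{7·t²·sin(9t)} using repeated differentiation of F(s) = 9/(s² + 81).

F(s) = 9/(s² + 81). F'(s) = -18s/(s² + 81)². F''(s) = -18(81 - 3s²)/(s² + 81)³ = (54s² - 1458)/(s² + 81)³. So L{t²·sin(9t)} = (-1)² F''(s) = (54s² - 1458)/(s² + 81)³. Then L{7·t²·sin(9t)} = 7·(54s² - 1458)/(s² + 81)³ = (378s² - 10206)/(s² + 81)³

Final answer: (378s² - 10206)/(s² + 81)³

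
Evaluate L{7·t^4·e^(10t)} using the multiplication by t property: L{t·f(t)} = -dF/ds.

Using L{t^n·e^(at)} = n!/(s-a)^(n+1), L{t^4·e^(10t)} = 24/(s-10)^5, so L{7·t^4·e^(10t)} = 7·24/(s-10)^5 = 168/(s-10)^5

Final answer: 168/(s-10)^5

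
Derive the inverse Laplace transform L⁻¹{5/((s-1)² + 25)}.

Using frequency shift, L⁻¹{5/((s-1)² + 25)} = e^t·sin(5t)

Final answer: e^t·sin(5t)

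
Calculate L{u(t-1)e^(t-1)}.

u(t-a)f(t-a) with f(t)=e^t. L{e^t} = 1/(s-1). By time shift: e^(-s)/(s-1)

Final answer: e^(-s)/(s-1)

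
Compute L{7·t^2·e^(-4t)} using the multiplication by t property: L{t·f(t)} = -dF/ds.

Using L{t^n·e^(at)} = n!/(s-a)^(n+1), L{t^2·e^(-4t)} = 2/(s+4)^3, so L{7·t^2·e^(-4t)} = 7·2/(s+4)^3 = 14/(s+4)^3

Final answer: 14/(s+4)^3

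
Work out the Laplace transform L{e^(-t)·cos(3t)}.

L{e^(at)·cos(ωt)} = (s-a)/((s-a)² + ω²), so L{e^(-t)·cos(3t)} = (s+1)/((s+1)² + 9)

Final answer: (s+1)/((s+1)² + 9)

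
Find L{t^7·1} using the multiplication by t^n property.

L{1} = 1/s. d^1/ds^1[1/s] = -1/s². d^2/ds^2[1/s] = 2/s^3. d^3/ds^3[1/s] = -6/s^4. d^4/ds^4[1/s] = 24/s^5. d^5/ds^5[1/s] = -120/s^6. d^6/ds^6[1/s] = 720/s^7. d^7/ds^7[1/s] = -5040/s^8. So L{t^7} = (-1)^{7}·-5040/s^8 = 5040/s^8

Final answer: 5040/s^8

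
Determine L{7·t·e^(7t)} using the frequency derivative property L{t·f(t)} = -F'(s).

L{e^(7t)} = 1/(s-7). By frequency derivative: L{t·e^(7t)} = -d/ds[1/(s-7)] = -(-1)/(s-7)² = 1/(s-7)². Then L{7·t·e^(7t)} = 7·1/(s-7)² = 7/(s-7)²

Final answer: 7/(s-7)²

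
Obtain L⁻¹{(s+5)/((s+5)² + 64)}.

Using frequency shift: L⁻¹{(s-a)/((s-a)² + b²)} = e^(at)cos(bt). Here a=-5, b=8

Final answer: e^(-5t)·cos(8t)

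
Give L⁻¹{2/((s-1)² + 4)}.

Form: b/((s-a)² + b²) → e^(at)sin(bt). With a=1, b=2

Final answer: e^t·sin(2t)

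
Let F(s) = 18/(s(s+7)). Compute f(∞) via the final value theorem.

f(∞) = lim_{s→0} s·18/(s(s+7)) = lim_{s→0} 18/(s+7) = 18/7 = 18/7

Final answer: 18/7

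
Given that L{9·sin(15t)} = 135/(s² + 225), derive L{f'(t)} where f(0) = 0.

L{f'(t)} = s·F(s) - f(0) = s·135/(s² + 225) - 0 = 135s/(s² + 225)

Final answer: 135s/(s² + 225)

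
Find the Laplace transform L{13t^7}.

L{13t^7} = 13 · L{t^7} = 13 · 5040/s^8 = 65520/s^8

Final answer: 65520/s^8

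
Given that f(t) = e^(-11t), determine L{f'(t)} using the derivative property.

f(0) = 1, F(s) = 1/(s+11). L{f'(t)} = s·F(s) - f(0) = s/(s+11) - 1 = (s - (s+11))/(s+11) = -11/(s+11)

Final answer: -11/(s+11)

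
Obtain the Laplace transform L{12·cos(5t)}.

L{cos(ωt)} = s/(s² + ω²), so L{cos(5t)} = s/(s² + 25). Then L{12·cos(5t)} = 12·s/(s² + 25) = 12s/(s² + 25)

Final answer: 12s/(s² + 25)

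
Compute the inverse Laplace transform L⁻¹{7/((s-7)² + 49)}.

Using frequency shift, L⁻¹{7/((s-7)² + 49)} = e^(7t)·sin(7t)

Final answer: e^(7t)·sin(7t)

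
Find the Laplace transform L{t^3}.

L{t^n} = n!/s^(n+1), so L{t^3} = 6/s^4

Final answer: 6/s^4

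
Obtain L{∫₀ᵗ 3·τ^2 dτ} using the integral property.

L{∫₀ᵗ f(τ)dτ} = F(s)/s with f(t) = 3t^2. F(s) = 6/s^3, so L{∫₀ᵗ 3·τ^2 dτ} = (6/s^3)/s = 6/s^4. (Check: ∫₀ᵗ 3·τ^2 dτ = 3t^3/3.)

Final answer: 6/s^4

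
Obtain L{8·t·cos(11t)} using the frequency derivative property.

L{cos(11t)} = s/(s² + 121). Derivative: d/ds[s/(s² + 121)] = [(s² + 121) - s·2s]/(s² + 121)² = (121 - s²)/(s² + 121)². So L{t·cos(11t)} = -F'(s) = (s² - 121)/(s² + 121)². Then L{8·t·cos(11t)} = 8·(s² - 121)/(s² + 121)²

Final answer: 8·(s² - 121)/(s² + 121)²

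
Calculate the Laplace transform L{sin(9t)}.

L{sin(ωt)} = ω/(s² + ω²), so L{sin(9t)} = 9/(s² + 81)

Final answer: 9/(s² + 81)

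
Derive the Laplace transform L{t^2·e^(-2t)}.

L{t^n·e^(at)} = n!/(s-a)^(n+1), so L{t^2·e^(-2t)} = 2/(s+2)^3

Final answer: 2/(s+2)^3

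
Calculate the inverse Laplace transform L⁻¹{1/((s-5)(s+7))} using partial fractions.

Decompose: A/(s-5) + B/(s+7). A = 1/12, B = -1/12. f(t) = (e^(5t) - e^(-7t))/12

Final answer: (e^(5t) - e^(-7t))/12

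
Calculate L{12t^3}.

L{t^n} = n!/s^(n+1). So L{12t^3} = 12·3!/s^4 = 72/s^4

Final answer: 72/s^4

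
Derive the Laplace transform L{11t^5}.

L{11t^5} = 11 · L{t^5} = 11 · 120/s^6 = 1320/s^6

Final answer: 1320/s^6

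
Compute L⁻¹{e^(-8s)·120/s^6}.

L⁻¹{120/s^6} = t^5. By the time shift theorem, L⁻¹{e^(-as)F(s)} = u(t-a)f(t-a) with a=8, so L⁻¹{e^(-8s)·120/s^6} = u(t-8)·(t-8)^5

Final answer: u(t-8)·(t-8)^5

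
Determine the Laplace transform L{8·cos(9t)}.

L{cos(ωt)} = s/(s² + ω²), so L{cos(9t)} = s/(s² + 81). Then L{8·cos(9t)} = 8·s/(s² + 81) = 8s/(s² + 81)

Final answer: 8s/(s² + 81)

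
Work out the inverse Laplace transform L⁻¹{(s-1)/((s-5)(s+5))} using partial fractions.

Using partial fractions, f(t) = (4e^(5t) + 6e^(-5t))/10

Final answer: (4e^(5t) + 6e^(-5t))/10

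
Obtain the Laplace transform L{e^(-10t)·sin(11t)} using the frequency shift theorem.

Frequency shift: L{e^(at)f(t)} = F(s-a). L{e^(-10t)·sin(11t)} = 11/((s+10)² + 121)

Final answer: 11/((s+10)² + 121)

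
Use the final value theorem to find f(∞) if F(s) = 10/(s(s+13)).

f(∞) = lim_{s→0} s·10/(s(s+13)) = lim_{s→0} 10/(s+13) = 10/13 = 10/13

Final answer: 10/13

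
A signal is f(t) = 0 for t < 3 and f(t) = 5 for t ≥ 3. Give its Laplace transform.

f(t) = 5·u(t-3). L{u(t-3)} = e^(-3s)/s, so L{f(t)} = 5·e^(-3s)/s

Final answer: 5·e^(-3s)/s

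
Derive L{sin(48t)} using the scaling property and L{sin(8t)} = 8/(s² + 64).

Using L{f(at)} = (1/a)F(s/a) with a=6: L{sin(48t)} = (1/6) · 8/((s/6)² + 64) = (1/6) · 8·36/(s² + 2304) = 48/(s² + 2304)

Final answer: 48/(s² + 2304)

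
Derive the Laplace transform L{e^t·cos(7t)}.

L{e^(at)·cos(ωt)} = (s-a)/((s-a)² + ω²), so L{e^t·cos(7t)} = (s-1)/((s-1)² + 49)

Final answer: (s-1)/((s-1)² + 49)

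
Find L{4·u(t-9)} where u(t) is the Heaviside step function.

L{u(t-a)} = e^(-as)/s. Here a=9, so L{u(t-9)} = e^(-9s)/s, and L{4·u(t-9)} = 4·e^(-9s)/s

Final answer: 4·e^(-9s)/s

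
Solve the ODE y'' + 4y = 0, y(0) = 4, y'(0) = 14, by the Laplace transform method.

L{y''} + 4L{y} = 0. s²Y - 4s - 14 + 4Y = 0. Y(s² + 4) = 4s + 14. Y = (4s + 14)/(s² + 4). Inverting: y(t) = 4cos(2t) + 7sin(2t)

Final answer: y(t) = 4cos(2t) + 7sin(2t)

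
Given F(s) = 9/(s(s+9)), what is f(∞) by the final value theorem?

f(∞) = lim_{s→0} s·9/(s(s+9)) = lim_{s→0} 9/(s+9) = 9/9 = 1

Final answer: 1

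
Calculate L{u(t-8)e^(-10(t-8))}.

u(t-a)f(t-a) with f(t)=e^(-10t). L{e^(-10t)} = 1/(s+10). By time shift: e^(-8s)/(s+10)

Final answer: e^(-8s)/(s+10)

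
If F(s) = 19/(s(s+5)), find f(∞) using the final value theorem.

f(∞) = lim_{s→0} s·19/(s(s+5)) = lim_{s→0} 19/(s+5) = 19/5 = 19/5

Final answer: 19/5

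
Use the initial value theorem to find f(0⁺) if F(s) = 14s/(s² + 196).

f(0⁺) = lim_{s→∞} s·14s/(s² + 196) = lim_{s→∞} 14s²/(s² + 196) = 14

Final answer: 14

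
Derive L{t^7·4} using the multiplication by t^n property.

L{4} = 4/s. d^1/ds^1[1/s] = -1/s². d^2/ds^2[1/s] = 2/s^3. d^3/ds^3[1/s] = -6/s^4. d^4/ds^4[1/s] = 24/s^5. d^5/ds^5[1/s] = -120/s^6. d^6/ds^6[1/s] = 720/s^7. d^7/ds^7[1/s] = -5040/s^8. So L{t^7} = (-1)^{7}·-5040/s^8 = 5040/s^8. Then L{t^7·4} = 4·5040/s^8 = 20160/s^8

Final answer: 20160/s^8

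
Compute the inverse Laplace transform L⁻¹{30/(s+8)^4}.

L⁻¹{n!/(s-a)^(n+1)} = t^n·e^(at) with n=3, a=-8. So L⁻¹{6/(s+8)^4} = t^3·e^(-8t), and L⁻¹{30/(s+8)^4} = (30/6)·t^3·e^(-8t) = 5·t^3·e^(-8t)

Final answer: 5·t^3·e^(-8t)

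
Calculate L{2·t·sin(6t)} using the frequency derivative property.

L{sin(6t)} = 6/(s² + 36). By L{t·f(t)} = -F'(s): -d/ds[6/(s² + 36)] = -(6)·(-2s)/(s² + 36)² = 12s/(s² + 36)². Then L{2·t·sin(6t)} = 2·12s/(s² + 36)² = 24s/(s² + 36)²

Final answer: 24s/(s² + 36)²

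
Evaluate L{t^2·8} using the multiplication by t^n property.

L{8} = 8/s. d^1/ds^1[1/s] = -1/s². d^2/ds^2[1/s] = 2/s^3. So L{t^2} = (-1)^{2}·2/s^3 = 2/s^3. Then L{t^2·8} = 8·2/s^3 = 16/s^3

Final answer: 16/s^3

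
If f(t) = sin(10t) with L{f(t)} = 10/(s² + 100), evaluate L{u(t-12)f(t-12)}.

Time shift theorem: L{u(t-a)f(t-a)} = e^(-as)F(s). Here a=12, F(s) = 10/(s² + 100), so L{u(t-12)f(t-12)} = e^(-12s)·10/(s² + 100)

Final answer: e^(-12s)·10/(s² + 100)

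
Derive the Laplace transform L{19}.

L{19} = 19 · L{1} = 19/s

Final answer: 19/s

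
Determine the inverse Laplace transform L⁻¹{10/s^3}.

L⁻¹{n!/s^(n+1)} = t^n with n=2. So L⁻¹{2/s^3} = t^2, and L⁻¹{10/s^3} = (10/2)·t^2 = 5·t^2

Final answer: 5·t^2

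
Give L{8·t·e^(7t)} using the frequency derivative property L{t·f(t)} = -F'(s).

L{e^(7t)} = 1/(s-7). By frequency derivative: L{t·e^(7t)} = -d/ds[1/(s-7)] = -(-1)/(s-7)² = 1/(s-7)². Then L{8·t·e^(7t)} = 8·1/(s-7)² = 8/(s-7)²

Final answer: 8/(s-7)²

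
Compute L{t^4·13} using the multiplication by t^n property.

L{13} = 13/s. d^1/ds^1[1/s] = -1/s². d^2/ds^2[1/s] = 2/s^3. d^3/ds^3[1/s] = -6/s^4. d^4/ds^4[1/s] = 24/s^5. So L{t^4} = (-1)^{4}·24/s^5 = 24/s^5. Then L{t^4·13} = 13·24/s^5 = 312/s^5

Final answer: 312/s^5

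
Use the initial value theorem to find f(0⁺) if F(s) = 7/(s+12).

f(0⁺) = lim_{s→∞} s·7/(s+12) = lim_{s→∞} 7s/(s+12) = 7

Final answer: 7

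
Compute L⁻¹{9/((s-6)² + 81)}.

Form: b/((s-a)² + b²) → e^(at)sin(bt). With a=6, b=9

Final answer: e^(6t)·sin(9t)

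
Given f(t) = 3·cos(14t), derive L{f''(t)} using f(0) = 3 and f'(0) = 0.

F(s) = 3s/(s² + 196). L{f''(t)} = s²F(s) - sf(0) - f'(0) = 3s³/(s² + 196) - 3s = (3s³ - 3s(s² + 196))/(s² + 196) = -588s/(s² + 196)

Final answer: -588s/(s² + 196)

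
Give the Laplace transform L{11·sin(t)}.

L{sin(ωt)} = ω/(s² + ω²), so L{sin(t)} = 1/(s² + 1). Then L{11·sin(t)} = 11·1/(s² + 1) = 11/(s² + 1)

Final answer: 11/(s² + 1)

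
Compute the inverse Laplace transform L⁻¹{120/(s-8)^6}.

L⁻¹{n!/(s-a)^(n+1)} = t^n·e^(at), so L⁻¹{120/(s-8)^6} = t^5·e^(8t)

Final answer: t^5·e^(8t)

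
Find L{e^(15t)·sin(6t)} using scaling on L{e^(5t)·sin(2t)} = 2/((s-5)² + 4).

Scaling with a=3: L{e^(15t)·sin(6t)} = (1/3) · 2/((s/3-5)² + 4). Simplifying: 6/((s-15)² + 36)

Final answer: 6/((s-15)² + 36)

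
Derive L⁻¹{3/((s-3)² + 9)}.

Form: b/((s-a)² + b²) → e^(at)sin(bt). With a=3, b=3

Final answer: e^(3t)·sin(3t)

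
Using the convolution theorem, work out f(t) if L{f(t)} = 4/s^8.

4/s^8 = (4/s)·(1/s^7) = L{4}·L{t^6/720}. By convolution, f(t) = 4*t^6/720 = ∫₀ᵗ 4·τ^6/720 dτ = 4·t^7/5040

Final answer: 4·t^7/5040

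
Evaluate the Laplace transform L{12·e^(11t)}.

L{e^(at)} = 1/(s-a), so L{e^(11t)} = 1/(s-11). Then L{12·e^(11t)} = 12/(s-11)

Final answer: 12/(s-11)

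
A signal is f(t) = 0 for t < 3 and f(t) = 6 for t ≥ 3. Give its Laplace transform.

f(t) = 6·u(t-3). L{u(t-3)} = e^(-3s)/s, so L{f(t)} = 6·e^(-3s)/s

Final answer: 6·e^(-3s)/s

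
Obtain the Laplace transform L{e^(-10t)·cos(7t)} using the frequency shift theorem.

Frequency shift: L{e^(at)f(t)} = F(s-a). L{e^(-10t)·cos(7t)} = (s+10)/((s+10)² + 49)

Final answer: (s+10)/((s+10)² + 49)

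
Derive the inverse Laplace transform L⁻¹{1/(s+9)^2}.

L⁻¹{n!/(s-a)^(n+1)} = t^n·e^(at) with n=1, a=-9. So L⁻¹{1/(s+9)^2} = t·e^(-9t)

Final answer: t·e^(-9t)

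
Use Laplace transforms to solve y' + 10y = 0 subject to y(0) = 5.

L{y'} + 10L{y} = 0. sY - 5 + 10Y = 0. Y(s+10) = 5. Y = 5/(s+10)

Final answer: y(t) = 5e^(-10t)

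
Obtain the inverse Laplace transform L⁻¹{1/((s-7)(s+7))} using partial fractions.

Decompose: A/(s-7) + B/(s+7). A = 1/14, B = -1/14. f(t) = (e^(7t) - e^(-7t))/14

Final answer: (e^(7t) - e^(-7t))/14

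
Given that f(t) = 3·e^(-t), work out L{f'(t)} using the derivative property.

f(0) = 3, F(s) = 3/(s+1). L{f'(t)} = s·F(s) - f(0) = 3s/(s+1) - 3 = (3s - 3(s+1))/(s+1) = -3/(s+1)

Final answer: -3/(s+1)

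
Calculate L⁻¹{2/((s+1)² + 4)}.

Form: b/((s-a)² + b²) → e^(at)sin(bt). With a=-1, b=2

Final answer: e^(-t)·sin(2t)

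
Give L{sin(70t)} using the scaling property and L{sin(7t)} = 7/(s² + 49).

Using L{f(at)} = (1/a)F(s/a) with a=10: L{sin(70t)} = (1/10) · 7/((s/10)² + 49) = (1/10) · 7·100/(s² + 4900) = 70/(s² + 4900)

Final answer: 70/(s² + 4900)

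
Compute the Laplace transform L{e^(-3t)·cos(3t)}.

L{e^(at)·cos(ωt)} = (s-a)/((s-a)² + ω²), so L{e^(-3t)·cos(3t)} = (s+3)/((s+3)² + 9)

Final answer: (s+3)/((s+3)² + 9)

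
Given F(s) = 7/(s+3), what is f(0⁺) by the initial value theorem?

f(0⁺) = lim_{s→∞} s·7/(s+3) = lim_{s→∞} 7s/(s+3) = 7

Final answer: 7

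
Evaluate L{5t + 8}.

L{5t + 8} = 5·L{t} + 8·L{1} = 5/s² + 8/s

Final answer: 5/s² + 8/s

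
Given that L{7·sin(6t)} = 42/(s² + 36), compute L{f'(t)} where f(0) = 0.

L{f'(t)} = s·F(s) - f(0) = s·42/(s² + 36) - 0 = 42s/(s² + 36)

Final answer: 42s/(s² + 36)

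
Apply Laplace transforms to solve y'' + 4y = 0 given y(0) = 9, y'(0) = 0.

L{y''} + 4L{y} = 0. s²Y - 9s - 0 + 4Y = 0. Y(s² + 4) = 9s. Y = (9s)/(s² + 4). Inverting: y(t) = 9cos(2t)

Final answer: y(t) = 9cos(2t)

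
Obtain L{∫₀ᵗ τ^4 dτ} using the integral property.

L{∫₀ᵗ f(τ)dτ} = F(s)/s with f(t) = t^4. F(s) = 24/s^5, so L{∫₀ᵗ τ^4 dτ} = (24/s^5)/s = 24/s^6. (Check: ∫₀ᵗ τ^4 dτ = t^5/5.)

Final answer: 24/s^6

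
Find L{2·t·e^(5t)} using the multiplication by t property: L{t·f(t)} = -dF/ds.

Using L{t^n·e^(at)} = n!/(s-a)^(n+1), L{t·e^(5t)} = 1/(s-5)^2, so L{2·t·e^(5t)} = 2·1/(s-5)^2 = 2/(s-5)^2

Final answer: 2/(s-5)^2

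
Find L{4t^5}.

L{t^n} = n!/s^(n+1). So L{4t^5} = 4·5!/s^6 = 480/s^6

Final answer: 480/s^6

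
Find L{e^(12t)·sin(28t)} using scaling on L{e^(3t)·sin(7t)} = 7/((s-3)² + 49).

Scaling with a=4: L{e^(12t)·sin(28t)} = (1/4) · 7/((s/4-3)² + 49). Simplifying: 28/((s-12)² + 784)

Final answer: 28/((s-12)² + 784)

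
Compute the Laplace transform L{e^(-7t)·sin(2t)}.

L{e^(at)·sin(ωt)} = ω/((s-a)² + ω²), so L{e^(-7t)·sin(2t)} = 2/((s+7)² + 4)

Final answer: 2/((s+7)² + 4)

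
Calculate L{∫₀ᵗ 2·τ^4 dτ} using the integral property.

L{∫₀ᵗ f(τ)dτ} = F(s)/s with f(t) = 2t^4. F(s) = 48/s^5, so L{∫₀ᵗ 2·τ^4 dτ} = (48/s^5)/s = 48/s^6. (Check: ∫₀ᵗ 2·τ^4 dτ = 2t^5/5.)

Final answer: 48/s^6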